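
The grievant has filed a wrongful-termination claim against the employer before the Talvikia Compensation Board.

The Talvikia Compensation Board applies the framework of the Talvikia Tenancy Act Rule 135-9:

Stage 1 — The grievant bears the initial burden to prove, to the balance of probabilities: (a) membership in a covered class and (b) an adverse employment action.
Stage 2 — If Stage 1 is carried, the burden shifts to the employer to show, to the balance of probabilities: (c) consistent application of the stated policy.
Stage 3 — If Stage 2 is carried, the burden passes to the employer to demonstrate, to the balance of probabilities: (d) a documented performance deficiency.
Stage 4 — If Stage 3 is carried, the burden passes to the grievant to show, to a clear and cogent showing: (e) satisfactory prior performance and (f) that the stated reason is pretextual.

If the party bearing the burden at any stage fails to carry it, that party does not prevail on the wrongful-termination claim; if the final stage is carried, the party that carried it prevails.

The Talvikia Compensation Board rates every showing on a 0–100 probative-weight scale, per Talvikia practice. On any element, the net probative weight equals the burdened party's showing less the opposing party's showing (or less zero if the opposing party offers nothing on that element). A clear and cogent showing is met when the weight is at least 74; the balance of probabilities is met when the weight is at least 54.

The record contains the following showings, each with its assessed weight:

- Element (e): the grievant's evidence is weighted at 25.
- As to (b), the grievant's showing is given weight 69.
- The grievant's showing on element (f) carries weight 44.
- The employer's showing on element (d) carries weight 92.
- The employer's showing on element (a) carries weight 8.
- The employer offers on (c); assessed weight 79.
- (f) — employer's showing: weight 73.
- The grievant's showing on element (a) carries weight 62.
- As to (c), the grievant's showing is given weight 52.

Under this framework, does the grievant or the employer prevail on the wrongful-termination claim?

At Stage 1 the grievant must meet the balance of probabilities (weight is at least 54): on (a) the weight is 62 less the opposing 8 gives net 54, which does reach 54, so (a) meets the standard; on (b) the weight is 69, which does reach 54, so (b) meets the standard.
  The grievant carries Stage 1; the employer now bears the burden.
At Stage 2 the employer must meet the balance of probabilities (weight is at least 54): on (c) the weight is 79 less the opposing 52 gives net 27, which does not reach 54, so (c) does not meet the standard.
  Stage 2 not carried; the employer fails its burden.
So the grievant prevails.

grievant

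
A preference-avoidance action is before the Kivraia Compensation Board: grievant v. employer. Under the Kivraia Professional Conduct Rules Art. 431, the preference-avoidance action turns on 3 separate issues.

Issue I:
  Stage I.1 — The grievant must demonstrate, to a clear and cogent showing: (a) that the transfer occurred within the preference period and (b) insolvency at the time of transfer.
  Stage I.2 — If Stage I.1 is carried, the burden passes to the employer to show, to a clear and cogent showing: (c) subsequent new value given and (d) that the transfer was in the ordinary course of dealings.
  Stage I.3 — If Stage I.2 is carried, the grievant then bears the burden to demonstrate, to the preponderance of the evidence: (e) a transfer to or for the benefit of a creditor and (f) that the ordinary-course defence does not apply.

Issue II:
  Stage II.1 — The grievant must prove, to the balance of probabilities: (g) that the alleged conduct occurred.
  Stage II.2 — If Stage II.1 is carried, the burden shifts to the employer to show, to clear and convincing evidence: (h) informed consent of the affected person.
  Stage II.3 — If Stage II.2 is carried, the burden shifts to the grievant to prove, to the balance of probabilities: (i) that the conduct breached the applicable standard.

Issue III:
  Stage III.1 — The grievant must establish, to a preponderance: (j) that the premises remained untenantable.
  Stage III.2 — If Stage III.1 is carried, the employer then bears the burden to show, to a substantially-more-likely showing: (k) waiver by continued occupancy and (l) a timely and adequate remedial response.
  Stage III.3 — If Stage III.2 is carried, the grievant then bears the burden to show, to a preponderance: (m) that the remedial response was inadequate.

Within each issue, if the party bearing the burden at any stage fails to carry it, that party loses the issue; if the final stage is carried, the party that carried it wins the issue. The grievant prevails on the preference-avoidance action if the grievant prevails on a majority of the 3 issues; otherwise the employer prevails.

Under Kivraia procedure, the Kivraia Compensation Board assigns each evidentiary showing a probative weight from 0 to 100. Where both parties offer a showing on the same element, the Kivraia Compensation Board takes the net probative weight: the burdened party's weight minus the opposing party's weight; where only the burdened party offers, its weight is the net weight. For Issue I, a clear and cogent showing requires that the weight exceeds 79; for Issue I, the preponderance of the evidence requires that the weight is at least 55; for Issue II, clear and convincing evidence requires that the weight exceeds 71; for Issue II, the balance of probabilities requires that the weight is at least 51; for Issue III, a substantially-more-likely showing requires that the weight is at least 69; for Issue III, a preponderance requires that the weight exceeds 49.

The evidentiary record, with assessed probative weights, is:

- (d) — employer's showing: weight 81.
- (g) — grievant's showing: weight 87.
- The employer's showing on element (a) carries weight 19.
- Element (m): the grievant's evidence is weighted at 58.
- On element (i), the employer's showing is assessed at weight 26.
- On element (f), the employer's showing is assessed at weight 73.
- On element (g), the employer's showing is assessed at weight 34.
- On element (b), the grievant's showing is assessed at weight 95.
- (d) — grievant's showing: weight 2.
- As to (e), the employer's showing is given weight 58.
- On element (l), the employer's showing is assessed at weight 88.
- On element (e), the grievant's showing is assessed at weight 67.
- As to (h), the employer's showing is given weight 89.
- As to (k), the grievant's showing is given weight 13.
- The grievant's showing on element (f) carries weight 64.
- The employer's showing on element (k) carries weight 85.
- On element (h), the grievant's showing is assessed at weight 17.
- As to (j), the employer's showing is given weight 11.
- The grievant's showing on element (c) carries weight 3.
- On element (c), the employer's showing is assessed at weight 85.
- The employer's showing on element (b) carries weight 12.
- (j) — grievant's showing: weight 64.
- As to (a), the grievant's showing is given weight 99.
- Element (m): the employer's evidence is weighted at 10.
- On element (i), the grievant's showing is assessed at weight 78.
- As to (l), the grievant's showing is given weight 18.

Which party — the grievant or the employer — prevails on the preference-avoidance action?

grievant

— Issue I —
Stage I.1 — burden on grievant; standard: a clear and cogent showing (weight exceeds 79).
    (a): 99 − 19 = 80 > 79 [met]
    (b): 95 − 12 = 83 > 79 [met]
  All elements met. The burden passes to the employer.
Stage I.2 — burden on employer; standard: a clear and cogent showing (weight exceeds 79).
    (c): 85 − 3 = 82 > 79 [met]
    (d): 81 − 2 = 79 ≤ 79 [not met]
  Not every element is met, so the employer fails to carry Stage I.2.
So the grievant prevails on this issue.
— Issue II —
Stage II.1 (grievant, the balance of probabilities, weight is at least 51): (g) net 87−34=53 ≥ 51 — meets.
  Stage II.1 carried; the burden shifts to the employer.
Stage II.2 (employer, clear and convincing evidence, weight exceeds 71): (h) net 89−17=72 > 71 — meets.
  Stage II.2 is satisfied; the onus moves to the grievant.
Stage II.3 (grievant, the balance of probabilities, weight is at least 51): (i) net 78−26=52 ≥ 51 — meets.
  The grievant carries the last stage.
Every stage carried; the grievant prevails on this issue.
— Issue III —
At Stage III.1 the grievant must meet a preponderance (weight exceeds 49): on (j) the weight is 64 less the opposing 11 gives net 53, which does exceed 49, so (j) meets the standard.
  Stage III.1 is satisfied; the onus moves to the employer.
At Stage III.2 the employer must meet a substantially-more-likely showing (weight is at least 69): on (k) the weight is 85 less the opposing 13 gives net 72, which does reach 69, so (k) meets the standard; on (l) the weight is 88 less the opposing 18 gives net 70, which does reach 69, so (l) meets the standard.
  The employer carries Stage III.2; the grievant now bears the burden.
At Stage III.3 the grievant must meet a preponderance (weight exceeds 49): on (m) the weight is 58 less the opposing 10 gives net 48, ≤ 49, so (m) does not meet the standard.
  The grievant does not carry Stage III.3.
The analysis ends at Stage III.3; the employer prevails on this issue.
Per-issue: Issue I → grievant; Issue II → grievant; Issue III → employer. The grievant must prevail on a majority of issues; overall, the grievant prevails.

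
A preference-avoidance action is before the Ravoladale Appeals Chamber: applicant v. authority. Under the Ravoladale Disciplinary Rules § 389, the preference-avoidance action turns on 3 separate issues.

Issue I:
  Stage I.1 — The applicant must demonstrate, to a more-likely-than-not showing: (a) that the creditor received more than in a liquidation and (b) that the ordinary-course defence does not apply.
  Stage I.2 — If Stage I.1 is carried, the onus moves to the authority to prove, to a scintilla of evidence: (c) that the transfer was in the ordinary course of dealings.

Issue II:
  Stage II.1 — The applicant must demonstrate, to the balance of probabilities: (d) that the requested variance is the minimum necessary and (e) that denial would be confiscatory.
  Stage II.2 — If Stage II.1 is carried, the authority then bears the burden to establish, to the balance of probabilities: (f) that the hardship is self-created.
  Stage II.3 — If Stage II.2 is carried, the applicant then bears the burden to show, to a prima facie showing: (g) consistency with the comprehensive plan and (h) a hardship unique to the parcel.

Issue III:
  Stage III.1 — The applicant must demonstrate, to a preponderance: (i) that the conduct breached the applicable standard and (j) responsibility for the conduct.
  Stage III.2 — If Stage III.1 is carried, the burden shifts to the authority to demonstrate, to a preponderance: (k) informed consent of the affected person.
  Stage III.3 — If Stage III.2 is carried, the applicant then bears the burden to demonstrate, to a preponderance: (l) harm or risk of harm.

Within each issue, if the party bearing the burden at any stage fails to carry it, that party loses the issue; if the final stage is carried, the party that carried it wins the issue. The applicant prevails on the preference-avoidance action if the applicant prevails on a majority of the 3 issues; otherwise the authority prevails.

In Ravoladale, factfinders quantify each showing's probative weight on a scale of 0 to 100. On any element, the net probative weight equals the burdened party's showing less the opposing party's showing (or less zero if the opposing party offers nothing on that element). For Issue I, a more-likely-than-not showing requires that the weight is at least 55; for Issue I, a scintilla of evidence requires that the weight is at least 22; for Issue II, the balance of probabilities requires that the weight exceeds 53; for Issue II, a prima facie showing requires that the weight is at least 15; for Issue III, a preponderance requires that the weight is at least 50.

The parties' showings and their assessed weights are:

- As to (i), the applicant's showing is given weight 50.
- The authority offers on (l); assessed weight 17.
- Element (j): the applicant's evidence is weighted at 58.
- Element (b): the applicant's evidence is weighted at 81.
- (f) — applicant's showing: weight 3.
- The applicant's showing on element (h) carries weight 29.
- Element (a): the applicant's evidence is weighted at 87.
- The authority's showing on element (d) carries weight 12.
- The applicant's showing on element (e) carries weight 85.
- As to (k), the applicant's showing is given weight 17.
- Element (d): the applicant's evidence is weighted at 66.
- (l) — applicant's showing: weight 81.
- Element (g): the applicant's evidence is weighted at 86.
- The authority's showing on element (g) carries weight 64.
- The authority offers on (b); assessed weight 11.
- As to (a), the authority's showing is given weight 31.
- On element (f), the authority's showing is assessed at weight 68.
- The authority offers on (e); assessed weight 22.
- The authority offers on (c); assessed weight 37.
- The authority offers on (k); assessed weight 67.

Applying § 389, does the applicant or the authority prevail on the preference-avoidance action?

applicant

— Issue I —
Stage I.1 — burden on applicant; standard: a more-likely-than-not showing (weight is at least 55).
    (a): 87 − 31 = 56 ≥ 55 [met]
    (b): 81 − 11 = 70 ≥ 55 [met]
  The applicant carries Stage I.1; the authority now bears the burden.
Stage I.2 — burden on authority; standard: a scintilla of evidence (weight is at least 22).
    (c): 37 ≥ 22 [met]
  Stage I.2 carried; the final stage is satisfied.
All stages carried — the authority prevails on this issue.
— Issue II —
Stage II.1 — burden on applicant; standard: the balance of probabilities (weight exceeds 53).
    (d): 66 − 12 = 54 > 53 [met]
    (e): 85 − 22 = 63 > 53 [met]
  All elements met. The burden passes to the authority.
Stage II.2 — burden on authority; standard: the balance of probabilities (weight exceeds 53).
    (f): 68 − 3 = 65 > 53 [met]
  All elements met. The burden passes to the applicant.
Stage II.3 — burden on applicant; standard: a prima facie showing (weight is at least 15).
    (g): 86 − 64 = 22 ≥ 15 [met]
    (h): 29 ≥ 15 [met]
  The applicant carries the last stage.
All stages carried — the applicant prevails on this issue.
— Issue III —
Stage III.1 — burden on applicant; standard: a preponderance (weight is at least 50).
    (i): 50 ≥ 50 [met]
    (j): 58 ≥ 50 [met]
  The applicant carries Stage III.1; the authority now bears the burden.
Stage III.2 — burden on authority; standard: a preponderance (weight is at least 50).
    (k): 67 − 17 = 50 ≥ 50 [met]
  All elements met. The burden passes to the applicant.
Stage III.3 — burden on applicant; standard: a preponderance (weight is at least 50).
    (l): 81 − 17 = 64 ≥ 50 [met]
  The applicant carries the last stage.
With every stage satisfied, the applicant prevails on this issue.
Per-issue: Issue I → authority; Issue II → applicant; Issue III → applicant. The applicant must prevail on a majority of issues; overall, the applicant prevails.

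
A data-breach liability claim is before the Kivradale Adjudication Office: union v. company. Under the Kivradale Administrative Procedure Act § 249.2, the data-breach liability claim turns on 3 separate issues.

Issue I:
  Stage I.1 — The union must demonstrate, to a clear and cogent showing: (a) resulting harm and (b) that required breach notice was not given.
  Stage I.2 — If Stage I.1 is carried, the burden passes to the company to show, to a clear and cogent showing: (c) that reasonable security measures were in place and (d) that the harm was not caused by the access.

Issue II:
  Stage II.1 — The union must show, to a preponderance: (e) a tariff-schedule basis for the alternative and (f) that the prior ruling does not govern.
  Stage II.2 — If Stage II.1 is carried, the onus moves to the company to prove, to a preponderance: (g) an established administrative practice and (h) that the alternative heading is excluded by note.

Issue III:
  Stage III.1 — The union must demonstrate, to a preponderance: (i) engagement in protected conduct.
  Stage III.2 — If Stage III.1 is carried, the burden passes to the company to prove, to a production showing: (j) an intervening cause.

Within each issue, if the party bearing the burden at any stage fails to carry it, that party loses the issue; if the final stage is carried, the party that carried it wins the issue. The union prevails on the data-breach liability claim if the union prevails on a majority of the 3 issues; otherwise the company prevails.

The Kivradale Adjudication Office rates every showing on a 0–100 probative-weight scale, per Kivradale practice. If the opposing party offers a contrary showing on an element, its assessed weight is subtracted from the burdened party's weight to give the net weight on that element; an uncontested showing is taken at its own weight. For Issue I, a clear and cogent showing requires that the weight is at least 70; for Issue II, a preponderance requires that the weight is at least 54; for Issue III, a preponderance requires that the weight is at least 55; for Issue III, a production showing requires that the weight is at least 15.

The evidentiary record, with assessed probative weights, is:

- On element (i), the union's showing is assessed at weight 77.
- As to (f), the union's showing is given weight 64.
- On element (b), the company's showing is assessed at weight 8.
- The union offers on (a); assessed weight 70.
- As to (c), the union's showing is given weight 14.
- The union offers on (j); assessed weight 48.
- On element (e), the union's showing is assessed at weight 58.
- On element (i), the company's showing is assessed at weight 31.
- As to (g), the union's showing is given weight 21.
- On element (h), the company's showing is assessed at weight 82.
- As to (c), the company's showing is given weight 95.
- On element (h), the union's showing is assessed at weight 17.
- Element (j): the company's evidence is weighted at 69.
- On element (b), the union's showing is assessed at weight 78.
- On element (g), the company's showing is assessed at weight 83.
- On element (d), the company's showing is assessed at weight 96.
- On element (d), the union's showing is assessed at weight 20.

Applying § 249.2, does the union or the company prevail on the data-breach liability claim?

company

— Issue I —
At Stage I.1 the union must meet a clear and cogent showing (weight is at least 70): on (a) the weight is 70, which does reach 70, so (a) meets the standard; on (b) the weight is 78 less the opposing 8 gives net 70, ≥ 70, so (b) meets the standard.
  The union carries Stage I.1; the company now bears the burden.
At Stage I.2 the company must meet a clear and cogent showing (weight is at least 70): on (c) the weight is 95 less the opposing 14 gives net 81, ≥ 70, so (c) meets the standard; on (d) the weight is 96 less the opposing 20 gives net 76, ≥ 70, so (d) meets the standard.
  Stage I.2 carried; the final stage is satisfied.
With every stage satisfied, the company prevails on this issue.
— Issue II —
Stage II.1 — burden on union; standard: a preponderance (weight is at least 54).
    (e): 58 ≥ 54 [met]
    (f): 64 ≥ 54 [met]
  Stage II.1 is satisfied; the onus moves to the company.
Stage II.2 — burden on company; standard: a preponderance (weight is at least 54).
    (g): 83 − 21 = 62 ≥ 54 [met]
    (h): 82 − 17 = 65 ≥ 54 [met]
  All elements met at the final stage.
Every stage carried; the company prevails on this issue.
— Issue III —
Stage III.1 — burden on union; standard: a preponderance (weight is at least 55).
    (i): 77 − 31 = 46 < 55 [not met]
  The union does not carry Stage III.1.
The company prevails on this issue.
Per-issue: Issue I → company; Issue II → company; Issue III → company. The union must prevail on a majority of issues; overall, the company prevails.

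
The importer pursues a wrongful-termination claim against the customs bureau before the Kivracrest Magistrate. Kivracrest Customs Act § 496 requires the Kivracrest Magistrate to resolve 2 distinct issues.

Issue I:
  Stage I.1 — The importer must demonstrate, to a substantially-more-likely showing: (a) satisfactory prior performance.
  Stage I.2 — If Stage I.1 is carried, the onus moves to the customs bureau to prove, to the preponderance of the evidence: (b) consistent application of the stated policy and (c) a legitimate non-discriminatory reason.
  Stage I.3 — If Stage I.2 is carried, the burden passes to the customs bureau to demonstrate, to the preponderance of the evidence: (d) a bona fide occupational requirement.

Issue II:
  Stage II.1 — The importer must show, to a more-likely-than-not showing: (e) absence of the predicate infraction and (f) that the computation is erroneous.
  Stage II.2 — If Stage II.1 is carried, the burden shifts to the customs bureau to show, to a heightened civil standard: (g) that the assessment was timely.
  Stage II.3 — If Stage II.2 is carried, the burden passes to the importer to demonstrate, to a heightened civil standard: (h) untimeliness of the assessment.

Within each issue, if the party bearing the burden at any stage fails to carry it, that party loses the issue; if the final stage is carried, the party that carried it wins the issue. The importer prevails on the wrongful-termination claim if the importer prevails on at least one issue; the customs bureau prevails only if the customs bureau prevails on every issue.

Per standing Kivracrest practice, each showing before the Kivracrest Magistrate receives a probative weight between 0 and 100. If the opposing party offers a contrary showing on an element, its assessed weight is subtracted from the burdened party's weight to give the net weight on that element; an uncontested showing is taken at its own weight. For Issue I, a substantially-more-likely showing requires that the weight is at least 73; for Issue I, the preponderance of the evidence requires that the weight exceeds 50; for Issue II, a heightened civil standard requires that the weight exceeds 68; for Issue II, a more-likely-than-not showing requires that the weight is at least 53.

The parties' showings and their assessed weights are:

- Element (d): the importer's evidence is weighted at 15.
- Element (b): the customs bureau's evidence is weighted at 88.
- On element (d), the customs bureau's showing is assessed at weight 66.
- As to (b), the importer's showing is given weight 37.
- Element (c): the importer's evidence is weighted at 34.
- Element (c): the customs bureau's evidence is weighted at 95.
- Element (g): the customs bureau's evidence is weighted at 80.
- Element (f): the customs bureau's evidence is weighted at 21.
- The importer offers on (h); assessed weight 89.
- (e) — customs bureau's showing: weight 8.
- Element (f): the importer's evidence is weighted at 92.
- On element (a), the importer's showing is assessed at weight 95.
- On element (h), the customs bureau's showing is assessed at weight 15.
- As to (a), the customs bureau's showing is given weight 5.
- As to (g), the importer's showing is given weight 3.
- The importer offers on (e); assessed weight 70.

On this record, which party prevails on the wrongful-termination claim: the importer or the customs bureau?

importer

— Issue I —
At Stage I.1 the importer must meet a substantially-more-likely showing (weight is at least 73): on (a) the weight is 95 less the opposing 5 gives net 90, which does reach 73, so (a) meets the standard.
  The importer carries Stage I.1; the customs bureau now bears the burden.
At Stage I.2 the customs bureau must meet the preponderance of the evidence (weight exceeds 50): on (b) the weight is 88 less the opposing 37 gives net 51, > 50, so (b) meets the standard; on (c) the weight is 95 less the opposing 34 gives net 61, which does exceed 50, so (c) meets the standard.
  Stage I.2 carried; the burden remains with the customs bureau.
At Stage I.3 the customs bureau must meet the preponderance of the evidence (weight exceeds 50): on (d) the weight is 66 less the opposing 15 gives net 51, > 50, so (d) meets the standard.
  Stage I.3 carried; the final stage is satisfied.
With every stage satisfied, the customs bureau prevails on this issue.
— Issue II —
Stage II.1 (importer, a more-likely-than-not showing, weight is at least 53): (e) net 70−8=62 ≥ 53 — meets; (f) net 92−21=71 ≥ 53 — meets.
  Stage II.1 carried; the burden shifts to the customs bureau.
Stage II.2 (customs bureau, a heightened civil standard, weight exceeds 68): (g) net 80−3=77 > 68 — meets.
  All elements met. The burden passes to the importer.
Stage II.3 (importer, a heightened civil standard, weight exceeds 68): (h) net 89−15=74 > 68 — meets.
  The importer carries the last stage.
All stages carried — the importer prevails on this issue.
Per-issue: Issue I → customs bureau; Issue II → importer. The importer must prevail on at least one issue; overall, the importer prevails.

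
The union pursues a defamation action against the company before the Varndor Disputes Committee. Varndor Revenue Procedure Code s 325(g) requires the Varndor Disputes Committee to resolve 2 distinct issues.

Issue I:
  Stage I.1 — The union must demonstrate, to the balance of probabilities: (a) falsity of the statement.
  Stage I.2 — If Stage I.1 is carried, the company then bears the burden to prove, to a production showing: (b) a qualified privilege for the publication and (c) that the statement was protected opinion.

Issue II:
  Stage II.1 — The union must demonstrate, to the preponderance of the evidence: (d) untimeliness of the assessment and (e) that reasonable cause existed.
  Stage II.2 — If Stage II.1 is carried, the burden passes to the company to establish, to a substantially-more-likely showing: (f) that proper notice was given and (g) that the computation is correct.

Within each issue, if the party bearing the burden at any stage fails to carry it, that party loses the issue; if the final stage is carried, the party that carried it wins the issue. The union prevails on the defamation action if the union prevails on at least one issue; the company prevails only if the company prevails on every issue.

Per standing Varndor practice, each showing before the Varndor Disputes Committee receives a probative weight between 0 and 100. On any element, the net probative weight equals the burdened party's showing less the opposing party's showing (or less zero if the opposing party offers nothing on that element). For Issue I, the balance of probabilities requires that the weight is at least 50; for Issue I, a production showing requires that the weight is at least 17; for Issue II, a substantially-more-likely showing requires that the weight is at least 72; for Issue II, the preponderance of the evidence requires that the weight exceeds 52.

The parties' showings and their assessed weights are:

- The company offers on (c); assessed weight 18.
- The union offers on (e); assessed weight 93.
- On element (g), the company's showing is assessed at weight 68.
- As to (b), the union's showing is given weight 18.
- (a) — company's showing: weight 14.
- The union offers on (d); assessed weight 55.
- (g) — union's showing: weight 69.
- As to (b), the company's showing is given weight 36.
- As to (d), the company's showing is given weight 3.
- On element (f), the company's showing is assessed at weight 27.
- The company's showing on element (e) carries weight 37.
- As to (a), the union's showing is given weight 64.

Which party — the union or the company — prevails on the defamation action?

— Issue I —
At Stage I.1 the union must meet the balance of probabilities (weight is at least 50): on (a) the weight is 64 less the opposing 14 gives net 50, ≥ 50, so (a) meets the standard.
  All elements met. The burden passes to the company.
At Stage I.2 the company must meet a production showing (weight is at least 17): on (b) the weight is 36 less the opposing 18 gives net 18, ≥ 17, so (b) meets the standard; on (c) the weight is 18, which does reach 17, so (c) meets the standard.
  All elements met at the final stage.
Every stage carried; the company prevails on this issue.
— Issue II —
Stage II.1 — burden on union; standard: the preponderance of the evidence (weight exceeds 52).
    (d): 55 − 3 = 52 ≤ 52 [not met]
    (e): 93 − 37 = 56 > 52 [met]
  Not every element is met, so the union fails to carry Stage II.1.
The analysis ends at Stage II.1; the company prevails on this issue.
Per-issue: Issue I → company; Issue II → company. The union must prevail on at least one issue; overall, the company prevails.

company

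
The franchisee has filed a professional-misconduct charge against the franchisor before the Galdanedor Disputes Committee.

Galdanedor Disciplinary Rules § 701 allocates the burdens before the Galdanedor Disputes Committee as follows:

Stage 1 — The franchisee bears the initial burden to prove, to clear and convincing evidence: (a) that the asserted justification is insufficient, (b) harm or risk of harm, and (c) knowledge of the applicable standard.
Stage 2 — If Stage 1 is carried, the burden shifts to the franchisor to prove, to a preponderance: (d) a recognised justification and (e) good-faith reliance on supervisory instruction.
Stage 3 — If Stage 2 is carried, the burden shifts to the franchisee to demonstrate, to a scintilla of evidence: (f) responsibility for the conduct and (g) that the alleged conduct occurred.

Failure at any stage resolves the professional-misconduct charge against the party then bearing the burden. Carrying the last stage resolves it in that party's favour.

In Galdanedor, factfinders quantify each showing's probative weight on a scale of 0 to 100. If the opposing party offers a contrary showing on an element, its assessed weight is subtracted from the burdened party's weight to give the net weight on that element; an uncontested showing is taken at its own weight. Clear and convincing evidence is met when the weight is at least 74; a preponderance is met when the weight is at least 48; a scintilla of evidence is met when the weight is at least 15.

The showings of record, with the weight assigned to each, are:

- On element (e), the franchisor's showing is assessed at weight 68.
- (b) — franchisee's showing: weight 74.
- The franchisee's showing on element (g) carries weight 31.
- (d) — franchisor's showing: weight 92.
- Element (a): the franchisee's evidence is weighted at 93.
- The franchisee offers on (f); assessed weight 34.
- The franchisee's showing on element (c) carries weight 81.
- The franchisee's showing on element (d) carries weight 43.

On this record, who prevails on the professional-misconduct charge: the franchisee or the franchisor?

franchisee

Stage 1 — burden on franchisee; standard: clear and convincing evidence (weight is at least 74).
    (a): 93 ≥ 74 [met]
    (b): 74 ≥ 74 [met]
    (c): 81 ≥ 74 [met]
  The franchisee carries Stage 1; the franchisor now bears the burden.
Stage 2 — burden on franchisor; standard: a preponderance (weight is at least 48).
    (d): 92 − 43 = 49 ≥ 48 [met]
    (e): 68 ≥ 48 [met]
  Stage 2 carried; the burden shifts to the franchisee.
Stage 3 — burden on franchisee; standard: a scintilla of evidence (weight is at least 15).
    (f): 34 ≥ 15 [met]
    (g): 31 ≥ 15 [met]
  The franchisee carries the last stage.
All stages carried — the franchisee prevails.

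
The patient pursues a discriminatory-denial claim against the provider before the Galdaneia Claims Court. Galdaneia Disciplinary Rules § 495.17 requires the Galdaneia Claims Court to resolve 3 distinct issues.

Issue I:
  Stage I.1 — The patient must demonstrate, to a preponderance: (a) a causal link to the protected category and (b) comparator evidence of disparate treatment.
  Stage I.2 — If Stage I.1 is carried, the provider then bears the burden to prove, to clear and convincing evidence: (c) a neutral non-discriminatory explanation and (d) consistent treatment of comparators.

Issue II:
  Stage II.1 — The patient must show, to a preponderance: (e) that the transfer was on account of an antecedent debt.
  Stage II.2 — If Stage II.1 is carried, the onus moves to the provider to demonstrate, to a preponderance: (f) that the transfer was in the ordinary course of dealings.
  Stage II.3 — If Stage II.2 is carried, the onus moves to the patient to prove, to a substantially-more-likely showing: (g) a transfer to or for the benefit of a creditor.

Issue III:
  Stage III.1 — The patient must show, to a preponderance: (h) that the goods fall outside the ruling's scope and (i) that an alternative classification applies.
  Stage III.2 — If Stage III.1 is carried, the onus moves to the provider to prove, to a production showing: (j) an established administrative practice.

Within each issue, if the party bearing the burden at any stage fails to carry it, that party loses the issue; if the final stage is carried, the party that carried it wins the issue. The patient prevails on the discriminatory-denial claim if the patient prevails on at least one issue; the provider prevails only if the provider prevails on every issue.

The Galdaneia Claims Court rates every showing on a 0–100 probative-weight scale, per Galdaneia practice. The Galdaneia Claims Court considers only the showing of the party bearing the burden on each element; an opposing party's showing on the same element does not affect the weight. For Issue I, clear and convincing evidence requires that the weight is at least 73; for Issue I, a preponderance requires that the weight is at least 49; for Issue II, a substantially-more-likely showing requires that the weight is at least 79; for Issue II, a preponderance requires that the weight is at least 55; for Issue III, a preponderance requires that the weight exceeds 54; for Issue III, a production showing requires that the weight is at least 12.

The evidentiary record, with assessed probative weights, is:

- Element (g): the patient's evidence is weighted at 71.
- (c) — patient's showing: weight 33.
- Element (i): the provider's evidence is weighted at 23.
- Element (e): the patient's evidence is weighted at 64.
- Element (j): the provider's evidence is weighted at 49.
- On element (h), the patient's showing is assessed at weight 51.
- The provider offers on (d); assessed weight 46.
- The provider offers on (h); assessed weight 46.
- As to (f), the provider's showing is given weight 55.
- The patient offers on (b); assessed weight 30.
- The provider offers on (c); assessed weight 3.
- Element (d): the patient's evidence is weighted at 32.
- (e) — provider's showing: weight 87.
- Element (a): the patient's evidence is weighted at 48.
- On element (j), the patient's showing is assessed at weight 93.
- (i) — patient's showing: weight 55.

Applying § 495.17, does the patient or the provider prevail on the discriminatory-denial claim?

provider

— Issue I —
Stage I.1 (patient, a preponderance, weight is at least 49): (a) 48 < 49 — fails; (b) 30 < 49 — fails.
  Stage I.1 not carried; the patient fails its burden.
The provider prevails on this issue.
— Issue II —
Stage II.1 (patient, a preponderance, weight is at least 55): (e) 64 (provider's 87 disregarded) ≥ 55 — meets.
  The patient carries Stage II.1; the provider now bears the burden.
Stage II.2 (provider, a preponderance, weight is at least 55): (f) 55 ≥ 55 — meets.
  The provider carries Stage II.2; the patient now bears the burden.
Stage II.3 (patient, a substantially-more-likely showing, weight is at least 79): (g) 71 < 79 — fails.
  The patient does not carry Stage II.3.
The provider prevails on this issue.
— Issue III —
At Stage III.1 the patient must meet a preponderance (weight exceeds 54): on (h) the weight is 51 (the provider's 46 is given no effect), ≤ 54, so (h) does not meet the standard; on (i) the weight is 55 (the provider's 23 is given no effect), > 54, so (i) meets the standard.
  The patient does not carry Stage III.1.
The analysis ends at Stage III.1; the provider prevails on this issue.
Per-issue: Issue I → provider; Issue II → provider; Issue III → provider. The patient must prevail on at least one issue; overall, the provider prevails.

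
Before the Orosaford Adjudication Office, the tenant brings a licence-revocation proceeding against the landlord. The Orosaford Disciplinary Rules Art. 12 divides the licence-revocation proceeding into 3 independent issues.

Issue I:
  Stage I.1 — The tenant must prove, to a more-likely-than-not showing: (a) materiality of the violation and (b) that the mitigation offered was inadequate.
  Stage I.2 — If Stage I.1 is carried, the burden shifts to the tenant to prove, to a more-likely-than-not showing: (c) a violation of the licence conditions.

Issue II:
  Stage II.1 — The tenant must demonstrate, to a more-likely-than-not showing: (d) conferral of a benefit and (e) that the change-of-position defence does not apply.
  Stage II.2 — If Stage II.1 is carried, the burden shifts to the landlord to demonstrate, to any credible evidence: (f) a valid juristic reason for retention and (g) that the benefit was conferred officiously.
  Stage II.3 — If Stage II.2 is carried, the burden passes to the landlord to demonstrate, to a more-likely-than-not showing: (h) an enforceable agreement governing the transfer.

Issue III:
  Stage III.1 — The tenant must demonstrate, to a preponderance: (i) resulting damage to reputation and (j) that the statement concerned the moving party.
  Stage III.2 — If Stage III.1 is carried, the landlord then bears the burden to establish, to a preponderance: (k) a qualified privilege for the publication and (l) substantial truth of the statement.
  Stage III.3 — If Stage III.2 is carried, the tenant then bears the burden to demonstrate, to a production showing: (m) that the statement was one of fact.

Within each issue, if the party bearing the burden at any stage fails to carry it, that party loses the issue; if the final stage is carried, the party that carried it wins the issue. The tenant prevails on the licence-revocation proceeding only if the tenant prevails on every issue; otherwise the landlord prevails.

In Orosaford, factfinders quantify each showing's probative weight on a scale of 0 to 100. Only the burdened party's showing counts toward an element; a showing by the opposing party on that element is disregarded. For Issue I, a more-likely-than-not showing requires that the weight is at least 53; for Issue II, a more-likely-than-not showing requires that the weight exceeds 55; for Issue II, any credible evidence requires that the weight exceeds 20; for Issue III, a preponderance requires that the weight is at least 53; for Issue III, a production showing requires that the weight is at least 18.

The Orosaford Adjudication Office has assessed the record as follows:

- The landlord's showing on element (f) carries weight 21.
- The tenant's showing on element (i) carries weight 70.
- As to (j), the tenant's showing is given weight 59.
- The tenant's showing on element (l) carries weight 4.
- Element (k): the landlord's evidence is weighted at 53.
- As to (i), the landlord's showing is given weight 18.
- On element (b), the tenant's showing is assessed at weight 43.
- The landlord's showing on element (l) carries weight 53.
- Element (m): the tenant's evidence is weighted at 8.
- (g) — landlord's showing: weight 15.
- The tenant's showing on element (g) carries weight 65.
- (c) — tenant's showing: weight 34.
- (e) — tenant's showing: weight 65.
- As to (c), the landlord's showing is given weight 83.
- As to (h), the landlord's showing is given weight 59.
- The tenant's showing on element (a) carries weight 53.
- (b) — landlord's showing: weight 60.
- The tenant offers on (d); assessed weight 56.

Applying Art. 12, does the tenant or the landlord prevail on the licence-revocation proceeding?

— Issue I —
Stage I.1 (tenant, a more-likely-than-not showing, weight is at least 53): (a) 53 ≥ 53 — meets; (b) 43 (landlord's 60 disregarded) < 53 — fails.
  Stage I.1 not carried; the tenant fails its burden.
The analysis ends at Stage I.1; the landlord prevails on this issue.
— Issue II —
Stage II.1 — burden on tenant; standard: a more-likely-than-not showing (weight exceeds 55).
    (d): 56 > 55 [met]
    (e): 65 > 55 [met]
  Stage II.1 is satisfied; the onus moves to the landlord.
Stage II.2 — burden on landlord; standard: any credible evidence (weight exceeds 20).
    (f): 21 > 20 [met]
    (g): 15 (tenant's 65 disregarded) ≤ 20 [not met]
  The landlord does not carry Stage II.2.
So the tenant prevails on this issue.
— Issue III —
At Stage III.1 the tenant must meet a preponderance (weight is at least 53): on (i) the weight is 70 (the landlord's 18 is given no effect), which does reach 53, so (i) meets the standard; on (j) the weight is 59, ≥ 53, so (j) meets the standard.
  The tenant carries Stage III.1; the landlord now bears the burden.
At Stage III.2 the landlord must meet a preponderance (weight is at least 53): on (k) the weight is 53, which does reach 53, so (k) meets the standard; on (l) the weight is 53 (the tenant's 4 is given no effect), ≥ 53, so (l) meets the standard.
  Stage III.2 is satisfied; the onus moves to the tenant.
At Stage III.3 the tenant must meet a production showing (weight is at least 18): on (m) the weight is 8, which does not reach 18, so (m) does not meet the standard.
  Stage III.3 not carried; the tenant fails its burden.
The landlord prevails on this issue.
Per-issue: Issue I → landlord; Issue II → tenant; Issue III → landlord. The tenant must prevail on every issue; overall, the landlord prevails.

landlord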